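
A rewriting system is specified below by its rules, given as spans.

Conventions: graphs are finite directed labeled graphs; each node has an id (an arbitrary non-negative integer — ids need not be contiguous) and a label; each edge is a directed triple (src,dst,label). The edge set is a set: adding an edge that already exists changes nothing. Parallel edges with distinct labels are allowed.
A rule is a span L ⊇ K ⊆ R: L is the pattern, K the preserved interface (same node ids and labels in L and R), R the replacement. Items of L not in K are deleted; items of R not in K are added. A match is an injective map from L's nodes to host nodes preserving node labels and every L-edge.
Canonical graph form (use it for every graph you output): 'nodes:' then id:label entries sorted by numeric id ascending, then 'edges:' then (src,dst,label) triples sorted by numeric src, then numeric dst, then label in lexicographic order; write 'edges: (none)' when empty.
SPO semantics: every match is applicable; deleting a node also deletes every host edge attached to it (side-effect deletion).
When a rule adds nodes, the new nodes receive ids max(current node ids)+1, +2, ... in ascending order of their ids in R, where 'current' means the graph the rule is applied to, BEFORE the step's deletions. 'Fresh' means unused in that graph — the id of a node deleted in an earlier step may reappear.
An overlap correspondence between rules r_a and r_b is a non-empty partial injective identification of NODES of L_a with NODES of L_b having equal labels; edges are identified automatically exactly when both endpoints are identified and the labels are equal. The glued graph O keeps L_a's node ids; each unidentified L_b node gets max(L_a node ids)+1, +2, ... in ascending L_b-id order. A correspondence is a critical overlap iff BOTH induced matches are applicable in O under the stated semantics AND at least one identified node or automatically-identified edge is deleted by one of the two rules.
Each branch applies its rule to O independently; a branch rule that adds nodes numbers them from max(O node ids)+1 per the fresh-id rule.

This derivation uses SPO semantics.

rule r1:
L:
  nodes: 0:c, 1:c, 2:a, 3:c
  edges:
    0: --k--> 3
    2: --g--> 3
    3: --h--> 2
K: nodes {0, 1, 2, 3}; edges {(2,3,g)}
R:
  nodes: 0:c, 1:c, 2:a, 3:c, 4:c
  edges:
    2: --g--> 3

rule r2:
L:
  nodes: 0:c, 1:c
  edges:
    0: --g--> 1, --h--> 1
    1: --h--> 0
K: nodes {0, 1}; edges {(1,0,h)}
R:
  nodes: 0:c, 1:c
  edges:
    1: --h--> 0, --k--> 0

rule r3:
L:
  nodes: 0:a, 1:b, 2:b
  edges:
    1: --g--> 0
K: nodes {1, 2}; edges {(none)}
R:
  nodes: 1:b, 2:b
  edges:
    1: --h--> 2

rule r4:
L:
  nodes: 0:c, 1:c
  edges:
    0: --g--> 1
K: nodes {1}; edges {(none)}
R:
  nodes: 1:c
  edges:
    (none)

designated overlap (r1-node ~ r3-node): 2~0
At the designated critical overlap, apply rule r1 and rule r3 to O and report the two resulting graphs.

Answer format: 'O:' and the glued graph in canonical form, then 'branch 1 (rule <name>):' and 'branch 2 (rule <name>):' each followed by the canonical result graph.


O:
nodes: 0:c, 1:c, 2:a, 3:c, 4:b, 5:b
edges: (0,3,k); (2,3,g); (3,2,h); (4,2,g)
branch 1 (rule r1):
nodes: 0:c, 1:c, 2:a, 3:c, 4:b, 5:b, 6:c
edges: (2,3,g); (4,2,g)
branch 2 (rule r3):
nodes: 0:c, 1:c, 3:c, 4:b, 5:b
edges: (0,3,k); (4,5,h)


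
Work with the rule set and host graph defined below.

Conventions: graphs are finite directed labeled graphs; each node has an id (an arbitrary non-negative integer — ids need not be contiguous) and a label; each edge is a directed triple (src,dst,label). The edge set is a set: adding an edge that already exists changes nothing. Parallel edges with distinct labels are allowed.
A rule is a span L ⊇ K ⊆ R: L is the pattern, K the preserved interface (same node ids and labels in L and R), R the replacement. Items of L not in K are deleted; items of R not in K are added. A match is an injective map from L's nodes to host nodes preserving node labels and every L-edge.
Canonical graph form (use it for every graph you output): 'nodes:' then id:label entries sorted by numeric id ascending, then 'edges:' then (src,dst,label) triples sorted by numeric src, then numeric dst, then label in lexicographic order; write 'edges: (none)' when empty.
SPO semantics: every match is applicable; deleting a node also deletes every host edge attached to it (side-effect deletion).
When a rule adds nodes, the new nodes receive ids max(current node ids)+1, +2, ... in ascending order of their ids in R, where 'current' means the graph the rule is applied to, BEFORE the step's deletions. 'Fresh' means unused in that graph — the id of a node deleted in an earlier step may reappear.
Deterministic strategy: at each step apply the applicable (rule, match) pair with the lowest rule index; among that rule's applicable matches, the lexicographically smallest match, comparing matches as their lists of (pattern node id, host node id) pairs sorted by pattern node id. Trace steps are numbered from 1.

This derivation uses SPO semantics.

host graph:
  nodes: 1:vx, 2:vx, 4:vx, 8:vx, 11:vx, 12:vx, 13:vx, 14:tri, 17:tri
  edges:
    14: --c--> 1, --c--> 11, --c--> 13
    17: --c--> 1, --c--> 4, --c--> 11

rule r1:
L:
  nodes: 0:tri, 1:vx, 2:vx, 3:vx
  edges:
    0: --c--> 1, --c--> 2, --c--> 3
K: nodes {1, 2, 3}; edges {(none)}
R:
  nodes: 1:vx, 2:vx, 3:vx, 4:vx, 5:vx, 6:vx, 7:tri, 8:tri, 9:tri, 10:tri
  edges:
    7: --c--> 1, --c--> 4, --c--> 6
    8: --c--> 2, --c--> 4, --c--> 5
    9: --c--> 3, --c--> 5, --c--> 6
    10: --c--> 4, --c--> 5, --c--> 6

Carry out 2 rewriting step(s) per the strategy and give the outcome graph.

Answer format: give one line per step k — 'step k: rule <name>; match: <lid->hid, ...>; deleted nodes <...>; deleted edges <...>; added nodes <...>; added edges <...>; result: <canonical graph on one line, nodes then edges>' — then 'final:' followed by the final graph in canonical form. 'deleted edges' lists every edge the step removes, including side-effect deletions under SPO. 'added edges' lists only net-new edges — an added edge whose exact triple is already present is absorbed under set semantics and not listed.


step 1: rule r1; match: 0->14, 1->1, 2->11, 3->13; deleted nodes 14; deleted edges (14,1,c); (14,11,c); (14,13,c); added nodes 18, 19, 20, 21, 22, 23, 24; added edges (21,1,c); (21,18,c); (21,20,c); (22,11,c); (22,18,c); (22,19,c); (23,13,c); (23,19,c); (23,20,c); (24,18,c); (24,19,c); (24,20,c); result: nodes: 1:vx, 2:vx, 4:vx, 8:vx, 11:vx, 12:vx, 13:vx, 17:tri, 18:vx, 19:vx, 20:vx, 21:tri, 22:tri, 23:tri, 24:tri edges: (17,1,c); (17,4,c); (17,11,c); (21,1,c); (21,18,c); (21,20,c); (22,11,c); (22,18,c); (22,19,c); (23,13,c); (23,19,c); (23,20,c); (24,18,c); (24,19,c); (24,20,c)
step 2: rule r1; match: 0->17, 1->1, 2->4, 3->11; deleted nodes 17; deleted edges (17,1,c); (17,4,c); (17,11,c); added nodes 25, 26, 27, 28, 29, 30, 31; added edges (28,1,c); (28,25,c); (28,27,c); (29,4,c); (29,25,c); (29,26,c); (30,11,c); (30,26,c); (30,27,c); (31,25,c); (31,26,c); (31,27,c); result: nodes: 1:vx, 2:vx, 4:vx, 8:vx, 11:vx, 12:vx, 13:vx, 18:vx, 19:vx, 20:vx, 21:tri, 22:tri, 23:tri, 24:tri, 25:vx, 26:vx, 27:vx, 28:tri, 29:tri, 30:tri, 31:tri edges: (21,1,c); (21,18,c); (21,20,c); (22,11,c); (22,18,c); (22,19,c); (23,13,c); (23,19,c); (23,20,c); (24,18,c); (24,19,c); (24,20,c); (28,1,c); (28,25,c); (28,27,c); (29,4,c); (29,25,c); (29,26,c); (30,11,c); (30,26,c); (30,27,c); (31,25,c); (31,26,c); (31,27,c)
final:
nodes: 1:vx, 2:vx, 4:vx, 8:vx, 11:vx, 12:vx, 13:vx, 18:vx, 19:vx, 20:vx, 21:tri, 22:tri, 23:tri, 24:tri, 25:vx, 26:vx, 27:vx, 28:tri, 29:tri, 30:tri, 31:tri
edges: (21,1,c); (21,18,c); (21,20,c); (22,11,c); (22,18,c); (22,19,c); (23,13,c); (23,19,c); (23,20,c); (24,18,c); (24,19,c); (24,20,c); (28,1,c); (28,25,c); (28,27,c); (29,4,c); (29,25,c); (29,26,c); (30,11,c); (30,26,c); (30,27,c); (31,25,c); (31,26,c); (31,27,c)


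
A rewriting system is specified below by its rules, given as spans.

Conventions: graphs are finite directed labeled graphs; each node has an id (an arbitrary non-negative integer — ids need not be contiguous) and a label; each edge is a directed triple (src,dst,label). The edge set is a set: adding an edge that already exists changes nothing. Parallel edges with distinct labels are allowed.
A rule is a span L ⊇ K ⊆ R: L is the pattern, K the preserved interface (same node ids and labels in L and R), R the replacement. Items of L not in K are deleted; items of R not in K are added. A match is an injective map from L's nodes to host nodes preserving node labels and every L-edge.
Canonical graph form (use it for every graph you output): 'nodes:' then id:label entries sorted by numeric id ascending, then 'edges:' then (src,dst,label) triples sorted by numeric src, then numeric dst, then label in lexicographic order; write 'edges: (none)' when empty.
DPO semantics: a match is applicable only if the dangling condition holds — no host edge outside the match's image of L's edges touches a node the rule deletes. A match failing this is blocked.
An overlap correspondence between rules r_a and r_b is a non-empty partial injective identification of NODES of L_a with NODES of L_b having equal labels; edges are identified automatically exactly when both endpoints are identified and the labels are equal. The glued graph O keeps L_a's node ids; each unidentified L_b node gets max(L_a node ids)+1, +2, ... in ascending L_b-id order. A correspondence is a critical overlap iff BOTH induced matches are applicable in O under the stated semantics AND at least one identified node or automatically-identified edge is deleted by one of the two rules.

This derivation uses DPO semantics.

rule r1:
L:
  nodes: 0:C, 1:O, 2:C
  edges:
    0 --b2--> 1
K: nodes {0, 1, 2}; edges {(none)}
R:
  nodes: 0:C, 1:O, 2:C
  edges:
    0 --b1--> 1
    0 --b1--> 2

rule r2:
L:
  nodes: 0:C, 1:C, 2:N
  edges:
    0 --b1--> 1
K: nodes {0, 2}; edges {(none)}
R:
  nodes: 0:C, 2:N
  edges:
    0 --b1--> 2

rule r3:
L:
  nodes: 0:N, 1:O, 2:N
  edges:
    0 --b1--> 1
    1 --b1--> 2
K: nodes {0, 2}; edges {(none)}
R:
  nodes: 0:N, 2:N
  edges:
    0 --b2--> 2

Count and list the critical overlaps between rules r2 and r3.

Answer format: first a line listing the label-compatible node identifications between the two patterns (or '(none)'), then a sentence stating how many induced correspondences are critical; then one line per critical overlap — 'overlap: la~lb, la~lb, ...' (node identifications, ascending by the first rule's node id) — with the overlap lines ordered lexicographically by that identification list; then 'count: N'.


label-compatible node identifications between L(r2) and L(r3): 2~0, 2~2
0 of the induced correspondences are critical overlaps of r2 and r3.
count: 0


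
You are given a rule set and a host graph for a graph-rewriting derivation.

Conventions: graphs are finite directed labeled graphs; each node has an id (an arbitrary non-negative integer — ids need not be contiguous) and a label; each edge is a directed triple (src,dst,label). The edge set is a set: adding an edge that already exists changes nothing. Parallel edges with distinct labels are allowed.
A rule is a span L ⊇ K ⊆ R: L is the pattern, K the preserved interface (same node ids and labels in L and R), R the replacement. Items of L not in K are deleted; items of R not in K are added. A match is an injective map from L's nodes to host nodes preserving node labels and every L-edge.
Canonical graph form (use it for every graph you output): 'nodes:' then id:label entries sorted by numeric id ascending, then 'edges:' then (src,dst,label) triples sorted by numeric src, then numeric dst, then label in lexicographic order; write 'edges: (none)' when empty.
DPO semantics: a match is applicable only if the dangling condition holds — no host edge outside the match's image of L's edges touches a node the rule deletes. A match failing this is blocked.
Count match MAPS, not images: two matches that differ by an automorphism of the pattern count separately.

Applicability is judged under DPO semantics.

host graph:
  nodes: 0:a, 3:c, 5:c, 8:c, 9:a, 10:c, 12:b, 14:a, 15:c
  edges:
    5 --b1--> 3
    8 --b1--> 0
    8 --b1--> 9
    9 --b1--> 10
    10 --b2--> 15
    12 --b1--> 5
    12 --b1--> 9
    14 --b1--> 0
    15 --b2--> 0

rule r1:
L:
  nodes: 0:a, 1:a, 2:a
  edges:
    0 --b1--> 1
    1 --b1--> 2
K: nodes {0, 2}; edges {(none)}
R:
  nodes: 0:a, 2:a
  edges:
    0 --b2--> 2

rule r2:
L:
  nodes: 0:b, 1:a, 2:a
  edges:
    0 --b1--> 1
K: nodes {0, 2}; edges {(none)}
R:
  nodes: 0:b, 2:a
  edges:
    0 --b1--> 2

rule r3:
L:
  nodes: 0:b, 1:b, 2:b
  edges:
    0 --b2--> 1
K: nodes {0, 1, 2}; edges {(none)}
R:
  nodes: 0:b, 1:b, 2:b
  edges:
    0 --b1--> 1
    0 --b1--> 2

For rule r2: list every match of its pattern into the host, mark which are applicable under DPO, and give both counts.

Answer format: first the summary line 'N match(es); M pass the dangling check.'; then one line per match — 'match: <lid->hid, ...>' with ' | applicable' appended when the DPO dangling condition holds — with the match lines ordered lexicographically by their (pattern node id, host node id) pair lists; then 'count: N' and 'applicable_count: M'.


2 match(es); 0 pass the dangling check.
match: 0->12, 1->9, 2->0
match: 0->12, 1->9, 2->14
count: 2
applicable_count: 0


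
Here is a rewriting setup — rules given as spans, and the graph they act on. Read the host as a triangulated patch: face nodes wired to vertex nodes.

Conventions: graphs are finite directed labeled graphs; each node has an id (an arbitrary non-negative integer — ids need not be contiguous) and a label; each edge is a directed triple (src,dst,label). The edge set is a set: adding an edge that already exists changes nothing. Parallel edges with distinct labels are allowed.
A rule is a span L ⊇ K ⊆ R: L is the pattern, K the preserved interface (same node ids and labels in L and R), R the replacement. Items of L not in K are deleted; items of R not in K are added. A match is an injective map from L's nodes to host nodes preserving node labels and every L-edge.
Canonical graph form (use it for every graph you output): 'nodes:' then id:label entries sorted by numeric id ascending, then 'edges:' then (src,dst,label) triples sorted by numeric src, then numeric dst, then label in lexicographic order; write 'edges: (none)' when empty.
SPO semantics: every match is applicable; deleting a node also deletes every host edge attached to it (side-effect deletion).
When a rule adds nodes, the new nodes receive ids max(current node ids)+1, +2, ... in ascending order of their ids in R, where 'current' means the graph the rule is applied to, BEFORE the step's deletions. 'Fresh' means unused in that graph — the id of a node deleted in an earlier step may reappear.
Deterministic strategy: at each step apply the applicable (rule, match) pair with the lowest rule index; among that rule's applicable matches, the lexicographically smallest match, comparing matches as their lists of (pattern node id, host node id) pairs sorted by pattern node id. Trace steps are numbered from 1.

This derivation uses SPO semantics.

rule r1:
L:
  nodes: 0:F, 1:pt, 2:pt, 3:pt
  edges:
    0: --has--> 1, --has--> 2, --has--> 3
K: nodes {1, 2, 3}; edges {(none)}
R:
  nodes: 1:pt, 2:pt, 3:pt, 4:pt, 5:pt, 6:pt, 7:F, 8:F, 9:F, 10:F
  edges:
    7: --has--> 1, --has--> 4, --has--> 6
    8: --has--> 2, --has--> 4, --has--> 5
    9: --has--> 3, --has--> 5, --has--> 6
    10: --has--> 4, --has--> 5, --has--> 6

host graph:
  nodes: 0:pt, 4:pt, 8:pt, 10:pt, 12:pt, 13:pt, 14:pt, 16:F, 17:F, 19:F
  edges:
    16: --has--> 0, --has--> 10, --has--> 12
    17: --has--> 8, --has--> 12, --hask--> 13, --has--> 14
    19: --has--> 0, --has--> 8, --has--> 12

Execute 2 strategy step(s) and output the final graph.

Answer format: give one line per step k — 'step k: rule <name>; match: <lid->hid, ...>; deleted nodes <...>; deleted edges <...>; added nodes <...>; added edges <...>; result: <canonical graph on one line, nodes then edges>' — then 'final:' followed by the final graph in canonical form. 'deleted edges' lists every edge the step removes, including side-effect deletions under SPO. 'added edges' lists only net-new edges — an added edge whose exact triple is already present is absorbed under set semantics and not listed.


step 1: rule r1; match: 0->16, 1->0, 2->10, 3->12; deleted nodes 16; deleted edges (16,0,has); (16,10,has); (16,12,has); added nodes 20, 21, 22, 23, 24, 25, 26; added edges (23,0,has); (23,20,has); (23,22,has); (24,10,has); (24,20,has); (24,21,has); (25,12,has); (25,21,has); (25,22,has); (26,20,has); (26,21,has); (26,22,has); result: nodes: 0:pt, 4:pt, 8:pt, 10:pt, 12:pt, 13:pt, 14:pt, 17:F, 19:F, 20:pt, 21:pt, 22:pt, 23:F, 24:F, 25:F, 26:F edges: (17,8,has); (17,12,has); (17,13,hask); (17,14,has); (19,0,has); (19,8,has); (19,12,has); (23,0,has); (23,20,has); (23,22,has); (24,10,has); (24,20,has); (24,21,has); (25,12,has); (25,21,has); (25,22,has); (26,20,has); (26,21,has); (26,22,has)
step 2: rule r1; match: 0->17, 1->8, 2->12, 3->14; deleted nodes 17; deleted edges (17,8,has); (17,12,has); (17,13,hask); (17,14,has); added nodes 27, 28, 29, 30, 31, 32, 33; added edges (30,8,has); (30,27,has); (30,29,has); (31,12,has); (31,27,has); (31,28,has); (32,14,has); (32,28,has); (32,29,has); (33,27,has); (33,28,has); (33,29,has); result: nodes: 0:pt, 4:pt, 8:pt, 10:pt, 12:pt, 13:pt, 14:pt, 19:F, 20:pt, 21:pt, 22:pt, 23:F, 24:F, 25:F, 26:F, 27:pt, 28:pt, 29:pt, 30:F, 31:F, 32:F, 33:F edges: (19,0,has); (19,8,has); (19,12,has); (23,0,has); (23,20,has); (23,22,has); (24,10,has); (24,20,has); (24,21,has); (25,12,has); (25,21,has); (25,22,has); (26,20,has); (26,21,has); (26,22,has); (30,8,has); (30,27,has); (30,29,has); (31,12,has); (31,27,has); (31,28,has); (32,14,has); (32,28,has); (32,29,has); (33,27,has); (33,28,has); (33,29,has)
final:
nodes: 0:pt, 4:pt, 8:pt, 10:pt, 12:pt, 13:pt, 14:pt, 19:F, 20:pt, 21:pt, 22:pt, 23:F, 24:F, 25:F, 26:F, 27:pt, 28:pt, 29:pt, 30:F, 31:F, 32:F, 33:F
edges: (19,0,has); (19,8,has); (19,12,has); (23,0,has); (23,20,has); (23,22,has); (24,10,has); (24,20,has); (24,21,has); (25,12,has); (25,21,has); (25,22,has); (26,20,has); (26,21,has); (26,22,has); (30,8,has); (30,27,has); (30,29,has); (31,12,has); (31,27,has); (31,28,has); (32,14,has); (32,28,has); (32,29,has); (33,27,has); (33,28,has); (33,29,has)


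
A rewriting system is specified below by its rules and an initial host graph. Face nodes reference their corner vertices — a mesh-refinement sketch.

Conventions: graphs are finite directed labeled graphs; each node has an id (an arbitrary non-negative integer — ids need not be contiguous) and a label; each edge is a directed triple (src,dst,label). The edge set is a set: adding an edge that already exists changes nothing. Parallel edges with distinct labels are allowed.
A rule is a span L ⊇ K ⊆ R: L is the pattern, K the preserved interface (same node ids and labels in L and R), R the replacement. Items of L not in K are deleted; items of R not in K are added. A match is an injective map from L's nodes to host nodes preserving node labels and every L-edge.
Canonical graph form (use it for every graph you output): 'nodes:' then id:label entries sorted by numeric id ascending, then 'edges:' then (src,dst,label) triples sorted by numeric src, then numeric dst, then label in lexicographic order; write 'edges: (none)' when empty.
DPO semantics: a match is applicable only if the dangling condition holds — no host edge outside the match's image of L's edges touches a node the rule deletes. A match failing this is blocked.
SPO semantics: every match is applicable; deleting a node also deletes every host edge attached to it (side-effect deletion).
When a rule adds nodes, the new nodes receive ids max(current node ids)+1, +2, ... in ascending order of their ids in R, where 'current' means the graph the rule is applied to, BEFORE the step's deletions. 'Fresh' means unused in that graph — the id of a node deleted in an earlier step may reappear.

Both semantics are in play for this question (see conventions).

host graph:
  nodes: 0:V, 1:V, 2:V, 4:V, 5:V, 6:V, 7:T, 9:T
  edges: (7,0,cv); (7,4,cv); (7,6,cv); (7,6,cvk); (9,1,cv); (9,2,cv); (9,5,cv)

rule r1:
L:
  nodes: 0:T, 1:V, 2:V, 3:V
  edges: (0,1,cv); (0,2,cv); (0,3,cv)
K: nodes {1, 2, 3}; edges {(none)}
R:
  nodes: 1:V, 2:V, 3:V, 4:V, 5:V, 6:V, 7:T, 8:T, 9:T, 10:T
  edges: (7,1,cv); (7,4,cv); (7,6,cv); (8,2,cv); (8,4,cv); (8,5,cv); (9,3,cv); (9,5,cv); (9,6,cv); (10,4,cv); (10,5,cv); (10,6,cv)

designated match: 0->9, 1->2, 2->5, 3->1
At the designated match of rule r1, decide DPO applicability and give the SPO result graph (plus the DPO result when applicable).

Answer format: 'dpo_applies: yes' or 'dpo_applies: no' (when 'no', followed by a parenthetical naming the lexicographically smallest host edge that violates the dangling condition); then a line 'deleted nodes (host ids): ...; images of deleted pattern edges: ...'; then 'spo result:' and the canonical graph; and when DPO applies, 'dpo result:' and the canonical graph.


dpo_applies: yes
deleted nodes (host ids): 9; images of deleted pattern edges: (9,1,cv); (9,2,cv); (9,5,cv)
spo result:
nodes: 0:V, 1:V, 2:V, 4:V, 5:V, 6:V, 7:T, 10:V, 11:V, 12:V, 13:T, 14:T, 15:T, 16:T
edges: (7,0,cv); (7,4,cv); (7,6,cv); (7,6,cvk); (13,2,cv); (13,10,cv); (13,12,cv); (14,5,cv); (14,10,cv); (14,11,cv); (15,1,cv); (15,11,cv); (15,12,cv); (16,10,cv); (16,11,cv); (16,12,cv)
dpo result:
nodes: 0:V, 1:V, 2:V, 4:V, 5:V, 6:V, 7:T, 10:V, 11:V, 12:V, 13:T, 14:T, 15:T, 16:T
edges: (7,0,cv); (7,4,cv); (7,6,cv); (7,6,cvk); (13,2,cv); (13,10,cv); (13,12,cv); (14,5,cv); (14,10,cv); (14,11,cv); (15,1,cv); (15,11,cv); (15,12,cv); (16,10,cv); (16,11,cv); (16,12,cv)


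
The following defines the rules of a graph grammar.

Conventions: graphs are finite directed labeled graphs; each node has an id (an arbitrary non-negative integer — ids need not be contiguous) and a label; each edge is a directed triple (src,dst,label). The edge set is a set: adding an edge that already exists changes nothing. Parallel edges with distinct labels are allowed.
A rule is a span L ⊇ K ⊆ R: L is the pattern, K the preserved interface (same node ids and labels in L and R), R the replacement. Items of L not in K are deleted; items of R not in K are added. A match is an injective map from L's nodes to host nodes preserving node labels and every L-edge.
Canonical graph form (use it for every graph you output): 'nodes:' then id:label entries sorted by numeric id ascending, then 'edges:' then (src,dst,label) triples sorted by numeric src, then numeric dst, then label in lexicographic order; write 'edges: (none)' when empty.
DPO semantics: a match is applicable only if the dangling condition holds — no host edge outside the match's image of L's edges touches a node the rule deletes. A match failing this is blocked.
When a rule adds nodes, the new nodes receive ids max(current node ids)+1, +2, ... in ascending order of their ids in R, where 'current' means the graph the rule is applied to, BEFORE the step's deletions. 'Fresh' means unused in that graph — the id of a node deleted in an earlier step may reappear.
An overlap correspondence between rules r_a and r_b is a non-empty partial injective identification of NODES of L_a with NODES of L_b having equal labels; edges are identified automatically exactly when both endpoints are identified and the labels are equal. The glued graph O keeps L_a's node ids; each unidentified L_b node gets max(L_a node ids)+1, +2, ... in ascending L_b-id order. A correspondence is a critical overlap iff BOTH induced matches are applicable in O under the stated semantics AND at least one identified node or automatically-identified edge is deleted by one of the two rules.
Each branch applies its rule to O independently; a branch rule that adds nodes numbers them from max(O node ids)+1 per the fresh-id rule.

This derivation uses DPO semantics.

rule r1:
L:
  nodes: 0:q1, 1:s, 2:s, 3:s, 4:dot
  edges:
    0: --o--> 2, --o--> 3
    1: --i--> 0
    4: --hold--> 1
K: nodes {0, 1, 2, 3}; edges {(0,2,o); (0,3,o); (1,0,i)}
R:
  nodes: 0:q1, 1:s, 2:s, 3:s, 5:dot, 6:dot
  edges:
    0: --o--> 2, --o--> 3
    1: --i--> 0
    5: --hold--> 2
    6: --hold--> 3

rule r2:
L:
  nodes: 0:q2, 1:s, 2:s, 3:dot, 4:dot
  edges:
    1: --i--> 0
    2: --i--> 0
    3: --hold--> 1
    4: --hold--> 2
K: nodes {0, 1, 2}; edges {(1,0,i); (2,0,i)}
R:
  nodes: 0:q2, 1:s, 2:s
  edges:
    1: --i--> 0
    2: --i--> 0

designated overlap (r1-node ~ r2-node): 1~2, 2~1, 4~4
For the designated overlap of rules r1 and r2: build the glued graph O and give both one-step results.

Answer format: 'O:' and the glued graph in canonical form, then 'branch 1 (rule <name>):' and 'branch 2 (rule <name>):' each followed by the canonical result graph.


O:
nodes: 0:q1, 1:s, 2:s, 3:s, 4:dot, 5:q2, 6:dot
edges: (0,2,o); (0,3,o); (1,0,i); (1,5,i); (2,5,i); (4,1,hold); (6,2,hold)
branch 1 (rule r1):
nodes: 0:q1, 1:s, 2:s, 3:s, 5:q2, 6:dot, 7:dot, 8:dot
edges: (0,2,o); (0,3,o); (1,0,i); (1,5,i); (2,5,i); (6,2,hold); (7,2,hold); (8,3,hold)
branch 2 (rule r2):
nodes: 0:q1, 1:s, 2:s, 3:s, 5:q2
edges: (0,2,o); (0,3,o); (1,0,i); (1,5,i); (2,5,i)


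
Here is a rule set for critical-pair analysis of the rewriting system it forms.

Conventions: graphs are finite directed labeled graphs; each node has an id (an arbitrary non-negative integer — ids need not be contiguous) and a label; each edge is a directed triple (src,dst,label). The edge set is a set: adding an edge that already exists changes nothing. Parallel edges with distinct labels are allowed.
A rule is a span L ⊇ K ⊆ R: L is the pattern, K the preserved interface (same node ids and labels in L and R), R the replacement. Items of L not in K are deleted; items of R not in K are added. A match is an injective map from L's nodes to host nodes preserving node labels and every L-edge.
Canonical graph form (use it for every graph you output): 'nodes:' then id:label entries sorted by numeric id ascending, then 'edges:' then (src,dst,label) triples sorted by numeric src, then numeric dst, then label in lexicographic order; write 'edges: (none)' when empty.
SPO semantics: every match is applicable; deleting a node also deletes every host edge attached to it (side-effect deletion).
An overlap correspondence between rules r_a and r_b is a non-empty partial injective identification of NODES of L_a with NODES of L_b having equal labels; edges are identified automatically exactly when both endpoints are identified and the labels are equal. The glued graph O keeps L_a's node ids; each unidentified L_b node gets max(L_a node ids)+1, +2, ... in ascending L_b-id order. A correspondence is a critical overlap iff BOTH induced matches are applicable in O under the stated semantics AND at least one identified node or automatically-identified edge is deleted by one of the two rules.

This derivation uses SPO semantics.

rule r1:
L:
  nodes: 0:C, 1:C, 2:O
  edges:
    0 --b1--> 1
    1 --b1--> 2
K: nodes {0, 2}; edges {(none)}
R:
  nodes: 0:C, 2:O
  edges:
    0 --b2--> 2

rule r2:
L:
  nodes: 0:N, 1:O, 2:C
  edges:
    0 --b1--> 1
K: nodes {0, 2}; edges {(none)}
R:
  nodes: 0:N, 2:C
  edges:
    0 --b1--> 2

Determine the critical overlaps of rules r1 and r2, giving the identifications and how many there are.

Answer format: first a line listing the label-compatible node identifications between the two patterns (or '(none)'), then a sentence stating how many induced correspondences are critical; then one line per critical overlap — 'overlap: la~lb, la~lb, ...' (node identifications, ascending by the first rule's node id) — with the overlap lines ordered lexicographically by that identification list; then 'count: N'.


label-compatible node identifications between L(r1) and L(r2): 0~2, 1~2, 2~1
4 of the induced correspondences are critical overlaps of r1 and r2.
overlap: 0~2, 2~1
overlap: 1~2
overlap: 1~2, 2~1
overlap: 2~1
count: 4


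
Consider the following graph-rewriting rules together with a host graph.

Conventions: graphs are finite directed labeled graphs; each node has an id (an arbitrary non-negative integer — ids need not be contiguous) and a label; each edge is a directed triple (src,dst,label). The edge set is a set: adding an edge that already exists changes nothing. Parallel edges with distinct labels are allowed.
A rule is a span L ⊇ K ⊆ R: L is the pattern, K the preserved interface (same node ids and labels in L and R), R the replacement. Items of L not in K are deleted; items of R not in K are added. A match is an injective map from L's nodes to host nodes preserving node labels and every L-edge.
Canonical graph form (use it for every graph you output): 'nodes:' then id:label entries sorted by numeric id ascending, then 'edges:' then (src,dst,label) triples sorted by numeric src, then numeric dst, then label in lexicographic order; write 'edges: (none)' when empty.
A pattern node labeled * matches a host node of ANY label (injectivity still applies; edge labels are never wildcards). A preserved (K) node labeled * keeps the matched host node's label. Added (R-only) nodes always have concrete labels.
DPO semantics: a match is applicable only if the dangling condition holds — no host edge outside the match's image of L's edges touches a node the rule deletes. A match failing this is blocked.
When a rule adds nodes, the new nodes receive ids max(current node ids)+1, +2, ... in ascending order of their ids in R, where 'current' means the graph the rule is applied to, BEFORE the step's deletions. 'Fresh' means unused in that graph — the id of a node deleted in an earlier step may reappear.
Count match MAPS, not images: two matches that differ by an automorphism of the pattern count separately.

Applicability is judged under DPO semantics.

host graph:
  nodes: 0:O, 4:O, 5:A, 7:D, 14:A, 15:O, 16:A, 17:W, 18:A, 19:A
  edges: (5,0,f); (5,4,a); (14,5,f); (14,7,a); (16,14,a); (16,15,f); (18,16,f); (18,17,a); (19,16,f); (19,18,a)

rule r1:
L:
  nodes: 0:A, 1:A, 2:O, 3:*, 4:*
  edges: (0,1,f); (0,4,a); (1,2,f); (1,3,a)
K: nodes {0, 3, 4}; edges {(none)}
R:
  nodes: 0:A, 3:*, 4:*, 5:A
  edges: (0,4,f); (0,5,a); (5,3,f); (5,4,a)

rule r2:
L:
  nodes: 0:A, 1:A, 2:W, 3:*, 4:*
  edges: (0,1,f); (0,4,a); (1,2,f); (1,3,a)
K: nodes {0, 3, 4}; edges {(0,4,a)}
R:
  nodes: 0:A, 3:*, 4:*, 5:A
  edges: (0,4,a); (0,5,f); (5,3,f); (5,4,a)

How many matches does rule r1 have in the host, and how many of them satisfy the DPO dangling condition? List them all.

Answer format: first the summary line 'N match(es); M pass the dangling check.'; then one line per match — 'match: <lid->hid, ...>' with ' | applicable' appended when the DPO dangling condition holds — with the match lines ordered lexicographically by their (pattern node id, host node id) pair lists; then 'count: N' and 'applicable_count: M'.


3 match(es); 1 pass the dangling check.
match: 0->14, 1->5, 2->0, 3->4, 4->7 | applicable
match: 0->18, 1->16, 2->15, 3->14, 4->17
match: 0->19, 1->16, 2->15, 3->14, 4->18
count: 3
applicable_count: 1


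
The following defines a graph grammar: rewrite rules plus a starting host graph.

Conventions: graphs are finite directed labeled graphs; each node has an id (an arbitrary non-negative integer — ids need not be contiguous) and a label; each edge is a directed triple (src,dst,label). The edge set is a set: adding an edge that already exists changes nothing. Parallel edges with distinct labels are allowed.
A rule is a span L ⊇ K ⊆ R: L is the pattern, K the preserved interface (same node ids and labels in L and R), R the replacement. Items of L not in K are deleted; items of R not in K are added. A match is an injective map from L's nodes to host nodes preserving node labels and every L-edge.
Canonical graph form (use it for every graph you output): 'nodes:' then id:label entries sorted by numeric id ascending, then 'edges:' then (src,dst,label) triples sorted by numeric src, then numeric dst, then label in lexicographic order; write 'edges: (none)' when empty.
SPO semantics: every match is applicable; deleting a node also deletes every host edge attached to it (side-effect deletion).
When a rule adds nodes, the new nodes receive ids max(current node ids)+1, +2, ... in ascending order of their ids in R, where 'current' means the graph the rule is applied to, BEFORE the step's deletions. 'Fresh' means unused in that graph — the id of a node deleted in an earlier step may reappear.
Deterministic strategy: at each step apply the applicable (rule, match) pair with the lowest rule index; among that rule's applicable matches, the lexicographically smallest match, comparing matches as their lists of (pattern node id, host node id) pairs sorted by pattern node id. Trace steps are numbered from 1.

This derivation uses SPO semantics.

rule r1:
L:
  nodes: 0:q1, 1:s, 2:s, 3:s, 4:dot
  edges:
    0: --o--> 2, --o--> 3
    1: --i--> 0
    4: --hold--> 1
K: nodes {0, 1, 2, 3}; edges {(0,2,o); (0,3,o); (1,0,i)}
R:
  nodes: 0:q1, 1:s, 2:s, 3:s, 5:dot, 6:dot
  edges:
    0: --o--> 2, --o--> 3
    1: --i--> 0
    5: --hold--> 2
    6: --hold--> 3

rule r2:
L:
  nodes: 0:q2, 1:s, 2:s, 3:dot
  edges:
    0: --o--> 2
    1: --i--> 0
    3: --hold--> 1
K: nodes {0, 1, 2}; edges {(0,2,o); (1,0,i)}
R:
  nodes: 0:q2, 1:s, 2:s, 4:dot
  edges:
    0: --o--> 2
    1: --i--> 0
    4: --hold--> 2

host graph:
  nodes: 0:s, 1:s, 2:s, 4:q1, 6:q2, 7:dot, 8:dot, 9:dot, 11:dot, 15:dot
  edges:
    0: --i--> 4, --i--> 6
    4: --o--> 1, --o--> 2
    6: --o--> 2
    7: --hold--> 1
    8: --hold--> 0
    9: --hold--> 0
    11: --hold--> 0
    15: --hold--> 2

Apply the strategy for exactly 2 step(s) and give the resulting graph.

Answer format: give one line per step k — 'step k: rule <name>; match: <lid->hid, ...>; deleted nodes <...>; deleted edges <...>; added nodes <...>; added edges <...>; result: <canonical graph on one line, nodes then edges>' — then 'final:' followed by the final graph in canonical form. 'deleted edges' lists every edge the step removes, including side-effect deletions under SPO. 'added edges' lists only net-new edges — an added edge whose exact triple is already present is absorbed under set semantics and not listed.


step 1: rule r1; match: 0->4, 1->0, 2->1, 3->2, 4->8; deleted nodes 8; deleted edges (8,0,hold); added nodes 16, 17; added edges (16,1,hold); (17,2,hold); result: nodes: 0:s, 1:s, 2:s, 4:q1, 6:q2, 7:dot, 9:dot, 11:dot, 15:dot, 16:dot, 17:dot edges: (0,4,i); (0,6,i); (4,1,o); (4,2,o); (6,2,o); (7,1,hold); (9,0,hold); (11,0,hold); (15,2,hold); (16,1,hold); (17,2,hold)
step 2: rule r1; match: 0->4, 1->0, 2->1, 3->2, 4->9; deleted nodes 9; deleted edges (9,0,hold); added nodes 18, 19; added edges (18,1,hold); (19,2,hold); result: nodes: 0:s, 1:s, 2:s, 4:q1, 6:q2, 7:dot, 11:dot, 15:dot, 16:dot, 17:dot, 18:dot, 19:dot edges: (0,4,i); (0,6,i); (4,1,o); (4,2,o); (6,2,o); (7,1,hold); (11,0,hold); (15,2,hold); (16,1,hold); (17,2,hold); (18,1,hold); (19,2,hold)
final:
nodes: 0:s, 1:s, 2:s, 4:q1, 6:q2, 7:dot, 11:dot, 15:dot, 16:dot, 17:dot, 18:dot, 19:dot
edges: (0,4,i); (0,6,i); (4,1,o); (4,2,o); (6,2,o); (7,1,hold); (11,0,hold); (15,2,hold); (16,1,hold); (17,2,hold); (18,1,hold); (19,2,hold)


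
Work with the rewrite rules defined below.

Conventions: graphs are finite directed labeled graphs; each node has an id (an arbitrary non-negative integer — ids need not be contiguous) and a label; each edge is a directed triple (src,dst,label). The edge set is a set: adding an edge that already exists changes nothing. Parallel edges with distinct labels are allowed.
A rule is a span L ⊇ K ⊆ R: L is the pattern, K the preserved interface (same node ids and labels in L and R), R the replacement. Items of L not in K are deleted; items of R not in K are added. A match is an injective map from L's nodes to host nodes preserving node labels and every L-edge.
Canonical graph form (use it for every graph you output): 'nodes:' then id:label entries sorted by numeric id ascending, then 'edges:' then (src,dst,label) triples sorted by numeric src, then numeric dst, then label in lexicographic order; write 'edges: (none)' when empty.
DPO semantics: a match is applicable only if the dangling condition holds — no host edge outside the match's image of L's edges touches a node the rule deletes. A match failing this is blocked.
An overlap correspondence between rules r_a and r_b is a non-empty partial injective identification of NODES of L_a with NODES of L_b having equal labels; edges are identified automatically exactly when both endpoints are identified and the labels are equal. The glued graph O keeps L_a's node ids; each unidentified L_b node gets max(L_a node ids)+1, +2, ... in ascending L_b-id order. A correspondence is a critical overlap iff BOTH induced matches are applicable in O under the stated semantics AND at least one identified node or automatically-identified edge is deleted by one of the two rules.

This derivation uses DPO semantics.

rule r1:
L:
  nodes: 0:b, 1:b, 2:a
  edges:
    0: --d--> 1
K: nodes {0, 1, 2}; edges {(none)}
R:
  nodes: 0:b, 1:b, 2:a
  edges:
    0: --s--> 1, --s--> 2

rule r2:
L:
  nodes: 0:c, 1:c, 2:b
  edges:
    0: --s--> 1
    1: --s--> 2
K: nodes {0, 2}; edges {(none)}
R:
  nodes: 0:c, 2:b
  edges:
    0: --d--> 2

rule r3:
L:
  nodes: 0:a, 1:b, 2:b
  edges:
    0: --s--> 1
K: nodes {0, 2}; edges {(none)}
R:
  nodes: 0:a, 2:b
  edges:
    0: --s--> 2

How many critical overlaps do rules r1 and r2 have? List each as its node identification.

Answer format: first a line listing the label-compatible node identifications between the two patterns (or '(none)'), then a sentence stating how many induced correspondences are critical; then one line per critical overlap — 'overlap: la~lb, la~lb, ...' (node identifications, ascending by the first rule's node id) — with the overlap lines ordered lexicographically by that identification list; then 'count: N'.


label-compatible node identifications between L(r1) and L(r2): 0~2, 1~2
0 of the induced correspondences are critical overlaps of r1 and r2.
count: 0


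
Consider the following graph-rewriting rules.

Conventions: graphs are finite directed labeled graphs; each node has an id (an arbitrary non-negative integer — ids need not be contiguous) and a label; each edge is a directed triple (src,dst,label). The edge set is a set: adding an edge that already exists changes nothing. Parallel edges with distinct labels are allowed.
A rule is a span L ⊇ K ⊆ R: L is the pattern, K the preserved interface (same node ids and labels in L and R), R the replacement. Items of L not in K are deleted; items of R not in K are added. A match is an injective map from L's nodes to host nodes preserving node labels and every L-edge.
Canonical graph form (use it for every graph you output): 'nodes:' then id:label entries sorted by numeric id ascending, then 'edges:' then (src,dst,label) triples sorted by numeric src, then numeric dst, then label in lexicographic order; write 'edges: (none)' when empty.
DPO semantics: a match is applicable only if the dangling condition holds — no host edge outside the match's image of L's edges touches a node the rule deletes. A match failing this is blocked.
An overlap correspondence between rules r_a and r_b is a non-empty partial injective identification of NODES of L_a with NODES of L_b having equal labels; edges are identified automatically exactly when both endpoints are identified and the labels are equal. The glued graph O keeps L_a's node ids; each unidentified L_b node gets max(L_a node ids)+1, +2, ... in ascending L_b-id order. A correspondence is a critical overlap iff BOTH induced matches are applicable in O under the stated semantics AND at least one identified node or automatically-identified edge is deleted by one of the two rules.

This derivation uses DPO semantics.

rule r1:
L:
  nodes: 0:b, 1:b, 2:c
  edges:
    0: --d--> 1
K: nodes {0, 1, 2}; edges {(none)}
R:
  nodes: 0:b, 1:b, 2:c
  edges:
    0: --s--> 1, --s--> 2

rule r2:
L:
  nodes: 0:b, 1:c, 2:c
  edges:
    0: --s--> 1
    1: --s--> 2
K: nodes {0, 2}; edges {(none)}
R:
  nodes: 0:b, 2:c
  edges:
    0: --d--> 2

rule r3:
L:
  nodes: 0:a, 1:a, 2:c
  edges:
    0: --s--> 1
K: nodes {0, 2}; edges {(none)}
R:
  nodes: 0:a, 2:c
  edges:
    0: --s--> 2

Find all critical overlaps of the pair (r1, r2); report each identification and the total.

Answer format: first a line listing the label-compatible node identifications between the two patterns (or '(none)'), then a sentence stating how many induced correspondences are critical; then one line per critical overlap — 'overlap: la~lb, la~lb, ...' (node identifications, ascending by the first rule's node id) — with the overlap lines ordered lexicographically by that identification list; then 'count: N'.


label-compatible node identifications between L(r1) and L(r2): 0~0, 1~0, 2~1, 2~2
3 of the induced correspondences are critical overlaps of r1 and r2.
overlap: 0~0, 2~1
overlap: 1~0, 2~1
overlap: 2~1
count: 3
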